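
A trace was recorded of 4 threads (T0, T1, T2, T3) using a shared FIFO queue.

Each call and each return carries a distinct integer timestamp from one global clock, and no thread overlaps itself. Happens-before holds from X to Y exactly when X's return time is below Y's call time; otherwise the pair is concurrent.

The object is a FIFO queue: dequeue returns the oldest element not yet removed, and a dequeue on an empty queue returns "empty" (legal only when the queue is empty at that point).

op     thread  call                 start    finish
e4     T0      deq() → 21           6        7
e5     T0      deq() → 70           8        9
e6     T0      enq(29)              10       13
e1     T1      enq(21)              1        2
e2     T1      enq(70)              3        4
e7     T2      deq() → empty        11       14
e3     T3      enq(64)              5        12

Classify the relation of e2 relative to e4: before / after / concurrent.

before

e2 spans [3,4], e4 spans [6,7]
resp(e2)=4 < inv(e4)=6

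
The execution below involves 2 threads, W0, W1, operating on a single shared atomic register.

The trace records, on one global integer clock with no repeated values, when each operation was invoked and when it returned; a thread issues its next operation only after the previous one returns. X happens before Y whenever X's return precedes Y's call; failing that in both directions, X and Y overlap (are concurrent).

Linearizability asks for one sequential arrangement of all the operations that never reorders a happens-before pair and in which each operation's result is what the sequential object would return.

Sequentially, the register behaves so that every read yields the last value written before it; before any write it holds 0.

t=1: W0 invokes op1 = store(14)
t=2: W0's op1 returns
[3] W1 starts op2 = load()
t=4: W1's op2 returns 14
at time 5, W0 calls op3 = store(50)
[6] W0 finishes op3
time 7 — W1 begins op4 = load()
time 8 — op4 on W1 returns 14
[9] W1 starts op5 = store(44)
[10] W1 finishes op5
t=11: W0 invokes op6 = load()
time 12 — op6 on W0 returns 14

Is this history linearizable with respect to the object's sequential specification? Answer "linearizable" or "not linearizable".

prefix check: 1..7 passes, 1..8 fails once op4's time-8 response joins
a single order respects real time; the 4 completed atomic register operations fail replay along it
sample order op1, op2, op3, op4 stalls at step 4 — op4 load() → 14 has no legal effect

not linearizable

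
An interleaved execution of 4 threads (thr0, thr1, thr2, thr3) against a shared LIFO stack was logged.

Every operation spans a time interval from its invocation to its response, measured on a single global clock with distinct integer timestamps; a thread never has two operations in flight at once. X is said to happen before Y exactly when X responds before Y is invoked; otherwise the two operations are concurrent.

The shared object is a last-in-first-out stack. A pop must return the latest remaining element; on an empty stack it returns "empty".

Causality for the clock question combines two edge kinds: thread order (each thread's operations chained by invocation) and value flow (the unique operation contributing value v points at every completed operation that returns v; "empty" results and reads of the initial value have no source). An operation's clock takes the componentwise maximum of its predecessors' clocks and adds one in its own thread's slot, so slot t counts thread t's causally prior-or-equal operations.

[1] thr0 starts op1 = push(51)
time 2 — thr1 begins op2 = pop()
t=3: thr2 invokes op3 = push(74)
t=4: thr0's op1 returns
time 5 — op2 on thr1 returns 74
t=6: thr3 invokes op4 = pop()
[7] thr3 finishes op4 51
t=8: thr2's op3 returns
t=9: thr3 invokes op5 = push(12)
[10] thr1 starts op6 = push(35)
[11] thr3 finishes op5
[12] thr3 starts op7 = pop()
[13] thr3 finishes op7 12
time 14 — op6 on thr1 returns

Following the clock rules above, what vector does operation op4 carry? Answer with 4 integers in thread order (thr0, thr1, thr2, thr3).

invoked at 3, op3 has no predecessors; its own thr2 bump gives (0, 0, 1, 0)
invoked at 1, op1 has no predecessors; its own thr0 bump gives (1, 0, 0, 0)
op2, invoked 2, takes VC(op3)=(0, 0, 1, 0) under max, adds 1 for thr1 → (0, 1, 1, 0)
op4, invoked 6, takes VC(op1)=(1, 0, 0, 0) under max, adds 1 for thr3 → (1, 0, 0, 1)
op6, invoked 10, takes VC(op2)=(0, 1, 1, 0) under max, adds 1 for thr1 → (0, 2, 1, 0)
op5, invoked 9, takes VC(op4)=(1, 0, 0, 1) under max, adds 1 for thr3 → (1, 0, 0, 2)
op7, invoked 12, takes VC(op5)=(1, 0, 0, 2) under max, adds 1 for thr3 → (1, 0, 0, 3)
target: VC(op4) = (1, 0, 0, 1)

(1, 0, 0, 1)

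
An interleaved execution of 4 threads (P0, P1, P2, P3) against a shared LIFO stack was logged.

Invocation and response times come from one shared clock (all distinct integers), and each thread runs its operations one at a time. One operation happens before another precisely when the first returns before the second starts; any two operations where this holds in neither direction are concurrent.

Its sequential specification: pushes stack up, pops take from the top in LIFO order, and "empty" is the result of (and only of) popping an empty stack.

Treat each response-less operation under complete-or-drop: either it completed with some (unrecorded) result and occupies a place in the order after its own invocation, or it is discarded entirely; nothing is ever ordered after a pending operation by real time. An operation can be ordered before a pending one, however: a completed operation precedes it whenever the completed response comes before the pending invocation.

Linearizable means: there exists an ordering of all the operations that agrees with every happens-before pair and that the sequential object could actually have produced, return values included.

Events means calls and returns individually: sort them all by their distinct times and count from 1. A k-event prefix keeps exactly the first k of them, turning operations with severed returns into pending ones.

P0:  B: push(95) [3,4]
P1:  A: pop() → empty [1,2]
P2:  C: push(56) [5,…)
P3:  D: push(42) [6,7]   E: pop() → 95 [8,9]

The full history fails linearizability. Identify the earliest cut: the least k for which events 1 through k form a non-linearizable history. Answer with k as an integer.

one valid order for events 1..8 is A, B, C, D:
1. A pop() → empty, leaving stack <>
2. B push(95), leaving stack <95>
3. C push(56) (pending, included), leaving stack <95,56>
4. D push(42), leaving stack <95,56,42>
at event 9 (E's time-9 response) nothing linearizes any more
include/drop combinations of the 1 pending operation (C) were all tried; none helps
e.g. A, B, D, E (pending dropped): illegal at step 4, since E pop() → 95 cannot apply there

9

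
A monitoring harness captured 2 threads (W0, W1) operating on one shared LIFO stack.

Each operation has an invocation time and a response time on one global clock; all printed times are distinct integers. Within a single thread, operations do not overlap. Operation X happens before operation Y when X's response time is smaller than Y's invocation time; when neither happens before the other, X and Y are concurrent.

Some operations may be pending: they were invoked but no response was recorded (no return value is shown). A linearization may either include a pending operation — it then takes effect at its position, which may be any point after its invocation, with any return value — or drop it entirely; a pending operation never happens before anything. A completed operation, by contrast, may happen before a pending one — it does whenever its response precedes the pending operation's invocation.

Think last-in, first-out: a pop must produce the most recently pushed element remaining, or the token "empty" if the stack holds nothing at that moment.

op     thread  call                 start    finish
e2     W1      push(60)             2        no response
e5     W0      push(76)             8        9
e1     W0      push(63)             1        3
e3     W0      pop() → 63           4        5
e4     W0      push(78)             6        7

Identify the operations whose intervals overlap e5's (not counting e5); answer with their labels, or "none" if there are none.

overlap test against e5 [8,9]: concurrent iff the interval meets 8..9
e1 [1,3]: before
e2 [2,…): concurrent
e3 [4,5]: before
e4 [6,7]: before

e2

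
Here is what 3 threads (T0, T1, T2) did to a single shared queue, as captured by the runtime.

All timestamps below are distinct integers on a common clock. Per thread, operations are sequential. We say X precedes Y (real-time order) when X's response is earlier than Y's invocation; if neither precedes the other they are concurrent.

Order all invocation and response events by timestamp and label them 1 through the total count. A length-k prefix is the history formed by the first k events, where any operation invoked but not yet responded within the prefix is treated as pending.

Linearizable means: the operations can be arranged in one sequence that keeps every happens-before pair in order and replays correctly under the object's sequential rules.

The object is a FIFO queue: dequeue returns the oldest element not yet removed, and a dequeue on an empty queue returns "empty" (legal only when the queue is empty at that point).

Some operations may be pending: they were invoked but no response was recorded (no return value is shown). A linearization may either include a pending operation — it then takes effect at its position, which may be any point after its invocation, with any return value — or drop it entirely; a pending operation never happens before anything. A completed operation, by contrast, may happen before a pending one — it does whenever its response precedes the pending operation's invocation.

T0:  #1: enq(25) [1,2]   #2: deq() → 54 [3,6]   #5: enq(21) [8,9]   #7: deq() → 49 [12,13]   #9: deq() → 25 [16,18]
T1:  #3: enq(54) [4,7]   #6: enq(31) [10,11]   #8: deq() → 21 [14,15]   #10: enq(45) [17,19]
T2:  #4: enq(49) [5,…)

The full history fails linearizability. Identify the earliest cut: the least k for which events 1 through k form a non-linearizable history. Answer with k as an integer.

6

events 1..5 are linearizable, e.g. via #1:
after step 1 (#1 enq(25)): queue <25>
include event 6 — #2 responding at 6 — and every candidate order breaks
including or dropping the 2 pending operations (#3, #4) in any combination fails
for example #1, #2 (pending dropped) fails at step 2: #2 deq() → 54 is not legal there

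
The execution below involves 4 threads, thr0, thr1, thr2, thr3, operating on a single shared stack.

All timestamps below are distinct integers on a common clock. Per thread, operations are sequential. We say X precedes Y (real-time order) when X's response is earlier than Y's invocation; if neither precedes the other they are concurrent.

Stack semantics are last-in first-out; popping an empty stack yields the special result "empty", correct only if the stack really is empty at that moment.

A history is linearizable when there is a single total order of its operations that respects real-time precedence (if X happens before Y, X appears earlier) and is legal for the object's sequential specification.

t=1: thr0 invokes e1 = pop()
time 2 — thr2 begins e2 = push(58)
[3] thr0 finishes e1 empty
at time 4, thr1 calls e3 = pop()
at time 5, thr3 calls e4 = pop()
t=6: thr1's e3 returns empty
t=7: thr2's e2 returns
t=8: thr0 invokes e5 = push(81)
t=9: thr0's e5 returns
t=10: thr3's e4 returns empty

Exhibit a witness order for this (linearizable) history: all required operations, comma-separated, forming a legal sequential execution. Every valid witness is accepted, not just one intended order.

after step 1 (e1 pop() → empty): stack <>
after step 2 (e3 pop() → empty): stack <>
after step 3 (e4 pop() → empty): stack <>
after step 4 (e2 push(58)): stack <58>
after step 5 (e5 push(81)): stack <58,81>

e1, e3, e4, e2, e5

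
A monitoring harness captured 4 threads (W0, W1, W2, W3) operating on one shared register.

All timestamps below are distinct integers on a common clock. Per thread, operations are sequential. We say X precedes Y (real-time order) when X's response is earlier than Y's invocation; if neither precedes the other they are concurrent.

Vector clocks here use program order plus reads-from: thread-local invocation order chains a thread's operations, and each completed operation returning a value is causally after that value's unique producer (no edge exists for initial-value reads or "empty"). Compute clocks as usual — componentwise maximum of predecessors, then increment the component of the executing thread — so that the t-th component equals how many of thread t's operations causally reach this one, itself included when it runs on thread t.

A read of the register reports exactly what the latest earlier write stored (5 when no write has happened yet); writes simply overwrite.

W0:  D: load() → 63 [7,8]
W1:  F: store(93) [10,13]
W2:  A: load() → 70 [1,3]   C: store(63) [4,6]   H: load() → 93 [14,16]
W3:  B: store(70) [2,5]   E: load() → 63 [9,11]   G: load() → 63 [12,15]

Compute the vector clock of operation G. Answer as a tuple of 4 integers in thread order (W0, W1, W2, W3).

(0, 0, 2, 3)

no predecessors for B (invoked 2): W3 increments from zero → (0, 0, 0, 1)
no predecessors for F (invoked 10): W1 increments from zero → (0, 1, 0, 0)
VC(A, invoked at 1): max of VC(B)=(0, 0, 0, 1), then +1 on thread W2 → (0, 0, 1, 1)
VC(C, invoked at 4): max of VC(A)=(0, 0, 1, 1), then +1 on thread W2 → (0, 0, 2, 1)
VC(E, invoked at 9): max of VC(B)=(0, 0, 0, 1), VC(C)=(0, 0, 2, 1), then +1 on thread W3 → (0, 0, 2, 2)
VC(D, invoked at 7): max of VC(C)=(0, 0, 2, 1), then +1 on thread W0 → (1, 0, 2, 1)
VC(G, invoked at 12): max of VC(C)=(0, 0, 2, 1), VC(E)=(0, 0, 2, 2), then +1 on thread W3 → (0, 0, 2, 3)
VC(H, invoked at 14): max of VC(C)=(0, 0, 2, 1), VC(F)=(0, 1, 0, 0), then +1 on thread W2 → (0, 1, 3, 1)
target: VC(G) = (0, 0, 2, 3)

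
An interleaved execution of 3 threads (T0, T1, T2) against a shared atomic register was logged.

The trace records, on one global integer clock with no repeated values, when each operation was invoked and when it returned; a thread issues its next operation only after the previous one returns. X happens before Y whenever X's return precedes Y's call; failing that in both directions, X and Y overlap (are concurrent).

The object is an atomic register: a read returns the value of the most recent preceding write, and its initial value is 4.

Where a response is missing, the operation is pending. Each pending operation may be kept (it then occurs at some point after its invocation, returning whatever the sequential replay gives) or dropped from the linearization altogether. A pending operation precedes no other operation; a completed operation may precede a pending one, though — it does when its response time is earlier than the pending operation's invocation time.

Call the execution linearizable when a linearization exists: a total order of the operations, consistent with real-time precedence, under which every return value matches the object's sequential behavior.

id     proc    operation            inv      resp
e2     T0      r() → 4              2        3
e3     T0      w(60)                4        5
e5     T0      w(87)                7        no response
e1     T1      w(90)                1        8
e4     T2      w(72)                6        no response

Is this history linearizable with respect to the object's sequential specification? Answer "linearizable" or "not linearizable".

one valid linearization: e2, e1, e3
step 1: e2 r() → 4 — value 4
step 2: e1 w(90) — value 90
step 3: e3 w(60) — value 60

linearizable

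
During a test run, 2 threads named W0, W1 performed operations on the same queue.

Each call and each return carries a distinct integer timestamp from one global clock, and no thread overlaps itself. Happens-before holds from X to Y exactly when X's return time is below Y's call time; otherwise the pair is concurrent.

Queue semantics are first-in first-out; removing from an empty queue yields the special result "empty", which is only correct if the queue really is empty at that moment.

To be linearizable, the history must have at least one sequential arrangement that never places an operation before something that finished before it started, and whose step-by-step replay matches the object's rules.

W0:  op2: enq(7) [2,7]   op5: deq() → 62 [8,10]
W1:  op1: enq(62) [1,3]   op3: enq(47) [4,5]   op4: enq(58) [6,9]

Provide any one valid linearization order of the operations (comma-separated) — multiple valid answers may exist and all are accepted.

op1, op2, op3, op4, op5

1. op1 enq(62), leaving queue <62>
2. op2 enq(7), leaving queue <62,7>
3. op3 enq(47), leaving queue <62,7,47>
4. op4 enq(58), leaving queue <62,7,47,58>
5. op5 deq() → 62, leaving queue <7,47,58>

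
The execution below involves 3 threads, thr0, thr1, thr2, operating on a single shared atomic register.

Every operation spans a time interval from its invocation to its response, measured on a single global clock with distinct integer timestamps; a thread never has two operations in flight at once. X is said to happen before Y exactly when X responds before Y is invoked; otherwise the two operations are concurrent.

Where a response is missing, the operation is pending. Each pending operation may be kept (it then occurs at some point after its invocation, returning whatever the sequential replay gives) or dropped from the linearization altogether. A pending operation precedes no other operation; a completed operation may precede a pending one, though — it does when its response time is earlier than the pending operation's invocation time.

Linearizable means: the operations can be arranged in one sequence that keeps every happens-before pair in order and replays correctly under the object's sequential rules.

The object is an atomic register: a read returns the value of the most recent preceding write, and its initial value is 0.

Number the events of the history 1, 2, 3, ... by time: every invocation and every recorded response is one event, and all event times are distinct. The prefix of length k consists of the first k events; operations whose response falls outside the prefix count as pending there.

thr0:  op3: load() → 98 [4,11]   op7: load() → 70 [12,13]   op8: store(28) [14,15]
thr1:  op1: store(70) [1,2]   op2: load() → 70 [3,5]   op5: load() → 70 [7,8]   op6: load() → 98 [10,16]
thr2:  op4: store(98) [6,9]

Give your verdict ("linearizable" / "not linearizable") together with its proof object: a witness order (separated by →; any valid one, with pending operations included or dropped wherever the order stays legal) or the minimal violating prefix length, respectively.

not linearizable — minimal violating prefix: 13 events

events 1..12 are fine; event 13 — the response of op7 at time 13 — makes the prefix non-linearizable
real-time-consistent orders of the 6 completed operations: 8 — all fail the atomic register replay
no completion choice of the 1 pending operation (op6) rescues it — every subset was tried
take op1, op2, op3, op4, op5, op7 (pending dropped): step 3 already fails, because op3 load() → 98 cannot occur there
take op1, op2, op3, op5, op4, op7 (pending dropped): step 3 already fails, because op3 load() → 98 cannot occur there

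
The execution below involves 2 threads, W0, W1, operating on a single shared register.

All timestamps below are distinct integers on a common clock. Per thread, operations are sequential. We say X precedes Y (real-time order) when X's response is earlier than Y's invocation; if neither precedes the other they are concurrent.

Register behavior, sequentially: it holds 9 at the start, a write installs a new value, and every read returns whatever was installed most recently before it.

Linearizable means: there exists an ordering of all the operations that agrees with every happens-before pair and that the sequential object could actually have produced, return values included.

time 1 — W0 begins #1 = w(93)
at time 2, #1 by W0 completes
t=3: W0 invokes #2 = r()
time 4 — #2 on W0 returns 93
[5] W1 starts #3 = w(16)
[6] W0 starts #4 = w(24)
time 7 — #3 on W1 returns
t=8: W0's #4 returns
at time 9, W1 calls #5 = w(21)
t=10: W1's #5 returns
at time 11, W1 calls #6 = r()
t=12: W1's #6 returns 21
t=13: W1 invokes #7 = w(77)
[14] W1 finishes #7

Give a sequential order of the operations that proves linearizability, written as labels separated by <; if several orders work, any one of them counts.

after step 1 (#1 w(93)): value 93
after step 2 (#2 r() → 93): value 93
after step 3 (#3 w(16)): value 16
after step 4 (#4 w(24)): value 24
after step 5 (#5 w(21)): value 21
after step 6 (#6 r() → 21): value 21
after step 7 (#7 w(77)): value 77

#1 < #2 < #3 < #4 < #5 < #6 < #7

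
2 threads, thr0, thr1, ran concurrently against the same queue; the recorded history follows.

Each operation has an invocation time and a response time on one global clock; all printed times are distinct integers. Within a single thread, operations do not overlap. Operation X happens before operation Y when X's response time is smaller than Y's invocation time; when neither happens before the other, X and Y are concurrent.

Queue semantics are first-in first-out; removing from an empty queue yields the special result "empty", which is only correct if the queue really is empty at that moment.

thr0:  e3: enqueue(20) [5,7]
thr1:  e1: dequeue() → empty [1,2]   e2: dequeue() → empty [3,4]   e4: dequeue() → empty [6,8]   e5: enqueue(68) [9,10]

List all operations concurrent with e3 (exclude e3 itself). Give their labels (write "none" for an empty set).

e3 spans [5,7]; an op avoiding the whole window 5..7 is ordered, any other is concurrent
e1 [1,2]: before
e2 [3,4]: before
e4 [6,8]: concurrent
e5 [9,10]: after

e4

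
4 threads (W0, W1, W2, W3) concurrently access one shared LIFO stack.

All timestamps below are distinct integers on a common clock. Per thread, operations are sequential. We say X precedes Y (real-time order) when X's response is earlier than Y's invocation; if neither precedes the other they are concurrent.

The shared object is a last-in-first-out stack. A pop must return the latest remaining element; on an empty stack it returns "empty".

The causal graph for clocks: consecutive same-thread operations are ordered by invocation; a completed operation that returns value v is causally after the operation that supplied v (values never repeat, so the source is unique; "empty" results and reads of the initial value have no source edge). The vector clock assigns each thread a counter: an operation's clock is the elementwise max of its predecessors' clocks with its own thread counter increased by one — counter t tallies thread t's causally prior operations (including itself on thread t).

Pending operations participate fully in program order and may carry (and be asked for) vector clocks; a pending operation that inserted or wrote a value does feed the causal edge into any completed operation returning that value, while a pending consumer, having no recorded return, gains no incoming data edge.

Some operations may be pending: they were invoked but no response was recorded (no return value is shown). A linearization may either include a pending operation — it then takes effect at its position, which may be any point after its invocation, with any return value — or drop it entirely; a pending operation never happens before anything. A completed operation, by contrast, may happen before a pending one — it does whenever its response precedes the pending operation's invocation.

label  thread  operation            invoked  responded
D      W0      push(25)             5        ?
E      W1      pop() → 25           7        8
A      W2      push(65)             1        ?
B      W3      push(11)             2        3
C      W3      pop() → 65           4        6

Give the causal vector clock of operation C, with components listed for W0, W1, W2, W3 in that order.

(0, 0, 1, 2)

root op B, invoked 2: fresh clock plus W3's own tick → (0, 0, 0, 1)
root op A, invoked 1: fresh clock plus W2's own tick → (0, 0, 1, 0)
root op D, invoked 5: fresh clock plus W0's own tick → (1, 0, 0, 0)
from VC(D)=(1, 0, 0, 0), E (invoked 7) maxes components and bumps W1 → (1, 1, 0, 0)
from VC(A)=(0, 0, 1, 0), VC(B)=(0, 0, 0, 1), C (invoked 4) maxes components and bumps W3 → (0, 0, 1, 2)
target: VC(C) = (0, 0, 1, 2)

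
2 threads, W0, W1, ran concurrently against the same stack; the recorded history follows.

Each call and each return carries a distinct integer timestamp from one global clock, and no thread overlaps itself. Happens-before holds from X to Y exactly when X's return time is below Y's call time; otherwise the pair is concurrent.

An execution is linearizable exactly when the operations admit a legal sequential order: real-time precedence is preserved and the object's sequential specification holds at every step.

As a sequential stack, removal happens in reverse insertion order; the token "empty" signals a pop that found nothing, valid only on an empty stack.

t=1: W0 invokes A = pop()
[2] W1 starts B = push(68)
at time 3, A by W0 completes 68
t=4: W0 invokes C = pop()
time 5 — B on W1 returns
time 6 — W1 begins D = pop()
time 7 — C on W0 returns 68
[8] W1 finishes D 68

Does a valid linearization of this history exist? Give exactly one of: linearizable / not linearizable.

not linearizable

already the first 7 events (up to C's response at time 7) admit no linearization; the first 6 still do
the 3 completed operations admit 3 real-time orders; each fails the stack replay
no completion choice of the 1 pending operation (D) rescues it — every subset was tried
one such order, A, B, C (pending dropped), breaks at step 1 where A pop() → 68 is illegal
one such order, A, C, B (pending dropped), breaks at step 1 where A pop() → 68 is illegal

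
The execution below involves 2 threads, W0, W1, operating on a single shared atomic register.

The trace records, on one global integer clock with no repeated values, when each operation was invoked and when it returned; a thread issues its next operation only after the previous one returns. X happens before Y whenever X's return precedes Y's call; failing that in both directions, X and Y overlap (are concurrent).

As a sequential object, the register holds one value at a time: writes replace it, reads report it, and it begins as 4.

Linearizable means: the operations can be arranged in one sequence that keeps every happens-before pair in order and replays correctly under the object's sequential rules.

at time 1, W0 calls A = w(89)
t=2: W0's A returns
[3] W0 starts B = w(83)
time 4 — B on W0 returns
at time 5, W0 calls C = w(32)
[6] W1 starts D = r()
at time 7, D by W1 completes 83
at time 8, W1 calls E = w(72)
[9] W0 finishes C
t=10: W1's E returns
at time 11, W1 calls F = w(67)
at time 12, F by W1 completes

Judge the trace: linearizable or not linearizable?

linearizable

a witness: A, B, D, C, E, F
step 1: A w(89) — value 89
step 2: B w(83) — value 83
step 3: D r() → 83 — value 83
step 4: C w(32) — value 32
step 5: E w(72) — value 72
step 6: F w(67) — value 67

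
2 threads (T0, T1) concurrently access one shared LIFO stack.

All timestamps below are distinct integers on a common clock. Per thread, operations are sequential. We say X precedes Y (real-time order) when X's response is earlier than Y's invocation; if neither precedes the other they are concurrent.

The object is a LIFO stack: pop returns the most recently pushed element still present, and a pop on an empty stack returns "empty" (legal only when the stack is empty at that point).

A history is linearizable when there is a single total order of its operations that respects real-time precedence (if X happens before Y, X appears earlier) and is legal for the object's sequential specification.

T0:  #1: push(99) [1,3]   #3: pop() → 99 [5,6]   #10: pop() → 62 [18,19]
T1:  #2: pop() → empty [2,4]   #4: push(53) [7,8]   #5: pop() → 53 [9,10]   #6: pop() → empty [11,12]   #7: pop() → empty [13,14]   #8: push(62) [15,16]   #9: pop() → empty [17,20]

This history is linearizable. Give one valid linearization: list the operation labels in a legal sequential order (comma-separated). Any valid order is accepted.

#2, #1, #3, #4, #5, #6, #7, #8, #10, #9

after step 1 (#2 pop() → empty): stack <>
after step 2 (#1 push(99)): stack <99>
after step 3 (#3 pop() → 99): stack <>
after step 4 (#4 push(53)): stack <53>
after step 5 (#5 pop() → 53): stack <>
after step 6 (#6 pop() → empty): stack <>
after step 7 (#7 pop() → empty): stack <>
after step 8 (#8 push(62)): stack <62>
after step 9 (#10 pop() → 62): stack <>
after step 10 (#9 pop() → empty): stack <>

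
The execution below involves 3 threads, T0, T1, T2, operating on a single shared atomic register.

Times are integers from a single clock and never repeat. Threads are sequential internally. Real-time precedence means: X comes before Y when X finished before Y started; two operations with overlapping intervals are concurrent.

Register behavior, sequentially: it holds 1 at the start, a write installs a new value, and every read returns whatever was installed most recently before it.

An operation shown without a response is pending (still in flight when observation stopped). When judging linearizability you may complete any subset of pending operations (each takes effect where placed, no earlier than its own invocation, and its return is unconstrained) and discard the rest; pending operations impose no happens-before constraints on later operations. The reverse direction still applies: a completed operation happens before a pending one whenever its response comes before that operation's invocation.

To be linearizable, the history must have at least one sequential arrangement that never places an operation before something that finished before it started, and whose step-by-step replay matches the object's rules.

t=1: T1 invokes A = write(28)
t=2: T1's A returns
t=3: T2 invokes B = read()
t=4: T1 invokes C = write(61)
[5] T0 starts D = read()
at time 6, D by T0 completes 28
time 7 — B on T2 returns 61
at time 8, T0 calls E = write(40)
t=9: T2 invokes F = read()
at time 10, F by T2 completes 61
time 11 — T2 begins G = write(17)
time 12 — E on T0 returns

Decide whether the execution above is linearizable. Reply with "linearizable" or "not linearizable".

linearizable

a witness: A, D, C, B, F, E
step 1: A write(28) — value 28
step 2: D read() → 28 — value 28
step 3: C write(61) (pending, included) — value 61
step 4: B read() → 61 — value 61
step 5: F read() → 61 — value 61
step 6: E write(40) — value 40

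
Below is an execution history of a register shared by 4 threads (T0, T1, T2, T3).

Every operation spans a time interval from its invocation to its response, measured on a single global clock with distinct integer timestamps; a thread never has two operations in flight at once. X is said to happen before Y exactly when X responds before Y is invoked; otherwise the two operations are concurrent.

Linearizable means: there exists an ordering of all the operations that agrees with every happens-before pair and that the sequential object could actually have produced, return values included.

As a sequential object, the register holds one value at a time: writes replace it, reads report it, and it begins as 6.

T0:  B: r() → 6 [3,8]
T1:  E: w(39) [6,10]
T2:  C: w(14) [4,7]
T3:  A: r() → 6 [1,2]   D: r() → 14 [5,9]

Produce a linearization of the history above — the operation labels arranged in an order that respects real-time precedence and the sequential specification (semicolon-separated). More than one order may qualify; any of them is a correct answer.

A; B; C; D; E

after step 1 (A r() → 6): value 6
after step 2 (B r() → 6): value 6
after step 3 (C w(14)): value 14
after step 4 (D r() → 14): value 14
after step 5 (E w(39)): value 39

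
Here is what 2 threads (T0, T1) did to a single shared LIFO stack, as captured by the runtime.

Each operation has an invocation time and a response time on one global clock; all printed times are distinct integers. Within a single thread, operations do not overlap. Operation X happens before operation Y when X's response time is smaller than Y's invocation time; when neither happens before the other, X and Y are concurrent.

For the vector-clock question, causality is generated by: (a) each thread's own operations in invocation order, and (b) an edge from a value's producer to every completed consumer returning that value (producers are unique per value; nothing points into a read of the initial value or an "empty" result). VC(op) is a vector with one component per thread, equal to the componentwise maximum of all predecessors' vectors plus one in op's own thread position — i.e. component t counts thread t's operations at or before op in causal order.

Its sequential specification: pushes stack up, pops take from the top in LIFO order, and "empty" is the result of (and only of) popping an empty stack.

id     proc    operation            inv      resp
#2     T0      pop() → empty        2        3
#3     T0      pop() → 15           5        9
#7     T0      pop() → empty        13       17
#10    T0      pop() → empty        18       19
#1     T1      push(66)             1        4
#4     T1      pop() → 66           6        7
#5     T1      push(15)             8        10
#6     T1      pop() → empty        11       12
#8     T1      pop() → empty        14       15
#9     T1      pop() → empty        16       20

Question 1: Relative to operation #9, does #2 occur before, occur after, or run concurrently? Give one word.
#2 spans [2,3], #9 spans [16,20]
resp(#2)=3 < inv(#9)=16

before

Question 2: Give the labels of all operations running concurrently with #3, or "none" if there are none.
#3 spans [5,9]; an op avoiding the whole window 5..9 is ordered, any other is concurrent
#1 [1,4]: before
#2 [2,3]: before
#4 [6,7]: concurrent
#5 [8,10]: concurrent
#6 [11,12]: after
#7 [13,17]: after
#8 [14,15]: after
#9 [16,20]: after
#10 [18,19]: after

#4, #5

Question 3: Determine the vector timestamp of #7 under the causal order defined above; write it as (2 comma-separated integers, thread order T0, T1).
root op #1, invoked 1: fresh clock plus T1's own tick → (0, 1)
root op #2, invoked 2: fresh clock plus T0's own tick → (1, 0)
invoked at 6, #4 merges VC(#1)=(0, 1) and bumps T1's slot → (0, 2)
invoked at 8, #5 merges VC(#4)=(0, 2) and bumps T1's slot → (0, 3)
invoked at 11, #6 merges VC(#5)=(0, 3) and bumps T1's slot → (0, 4)
invoked at 14, #8 merges VC(#6)=(0, 4) and bumps T1's slot → (0, 5)
invoked at 5, #3 merges VC(#2)=(1, 0), VC(#5)=(0, 3) and bumps T0's slot → (2, 3)
invoked at 16, #9 merges VC(#8)=(0, 5) and bumps T1's slot → (0, 6)
invoked at 13, #7 merges VC(#3)=(2, 3) and bumps T0's slot → (3, 3)
invoked at 18, #10 merges VC(#7)=(3, 3) and bumps T0's slot → (4, 3)
target: VC(#7) = (3, 3)

(3, 3)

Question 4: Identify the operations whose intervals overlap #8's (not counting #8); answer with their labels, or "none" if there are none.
overlap test against #8 [14,15]: concurrent iff the interval meets 14..15
#1 [1,4]: before
#2 [2,3]: before
#3 [5,9]: before
#4 [6,7]: before
#5 [8,10]: before
#6 [11,12]: before
#7 [13,17]: concurrent
#9 [16,20]: after
#10 [18,19]: after

#7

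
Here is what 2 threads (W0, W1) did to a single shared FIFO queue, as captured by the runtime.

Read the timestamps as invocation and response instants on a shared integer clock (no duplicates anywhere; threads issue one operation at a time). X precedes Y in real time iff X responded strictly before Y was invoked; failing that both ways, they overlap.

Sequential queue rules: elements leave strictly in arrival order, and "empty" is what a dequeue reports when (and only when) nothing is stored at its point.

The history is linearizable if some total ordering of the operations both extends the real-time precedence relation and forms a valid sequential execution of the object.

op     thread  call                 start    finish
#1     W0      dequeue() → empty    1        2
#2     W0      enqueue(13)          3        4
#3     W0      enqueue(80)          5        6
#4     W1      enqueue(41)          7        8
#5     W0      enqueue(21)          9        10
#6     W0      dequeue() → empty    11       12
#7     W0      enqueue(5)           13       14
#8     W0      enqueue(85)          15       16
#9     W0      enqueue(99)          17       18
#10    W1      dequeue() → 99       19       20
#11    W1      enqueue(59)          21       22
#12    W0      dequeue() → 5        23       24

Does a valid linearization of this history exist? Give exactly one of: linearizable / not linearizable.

not linearizable

prefix check: 1..11 passes, 1..12 fails once #6's time-12 response joins
the completed operations (6 total) allow one real-time order; the FIFO queue replay rejects it
sample order #1, #2, #3, #4, #5, #6 stalls at step 6 — #6 dequeue() → empty has no legal effect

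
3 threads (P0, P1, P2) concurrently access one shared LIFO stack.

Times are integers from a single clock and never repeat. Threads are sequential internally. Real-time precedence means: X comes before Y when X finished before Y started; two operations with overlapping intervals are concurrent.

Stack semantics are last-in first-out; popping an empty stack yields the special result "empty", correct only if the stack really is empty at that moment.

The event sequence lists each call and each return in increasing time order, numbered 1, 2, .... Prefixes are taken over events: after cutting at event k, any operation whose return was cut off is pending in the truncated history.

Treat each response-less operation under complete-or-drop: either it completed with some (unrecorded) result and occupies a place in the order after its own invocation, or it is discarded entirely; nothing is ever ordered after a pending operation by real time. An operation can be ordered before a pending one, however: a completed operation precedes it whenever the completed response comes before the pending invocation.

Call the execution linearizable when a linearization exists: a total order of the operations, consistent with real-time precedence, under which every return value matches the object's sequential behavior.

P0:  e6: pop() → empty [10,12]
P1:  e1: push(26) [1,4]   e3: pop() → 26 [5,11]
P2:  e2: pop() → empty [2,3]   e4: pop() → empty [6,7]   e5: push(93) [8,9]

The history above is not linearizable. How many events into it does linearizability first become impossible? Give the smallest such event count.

12

events 1..11 are still linearizable — one witness is e2, e1, e3, e4, e5:
step 1: e2 pop() → empty — stack <>
step 2: e1 push(26) — stack <26>
step 3: e3 pop() → 26 — stack <>
step 4: e4 pop() → empty — stack <>
step 5: e5 push(93) — stack <93>
with event 12 included (e6 responding at time 12), all real-time-consistent orders fail
sample order e1, e2, e3, e4, e5, e6 stalls at step 2 — e2 pop() → empty has no legal effect
sample order e1, e2, e4, e3, e5, e6 stalls at step 2 — e2 pop() → empty has no legal effect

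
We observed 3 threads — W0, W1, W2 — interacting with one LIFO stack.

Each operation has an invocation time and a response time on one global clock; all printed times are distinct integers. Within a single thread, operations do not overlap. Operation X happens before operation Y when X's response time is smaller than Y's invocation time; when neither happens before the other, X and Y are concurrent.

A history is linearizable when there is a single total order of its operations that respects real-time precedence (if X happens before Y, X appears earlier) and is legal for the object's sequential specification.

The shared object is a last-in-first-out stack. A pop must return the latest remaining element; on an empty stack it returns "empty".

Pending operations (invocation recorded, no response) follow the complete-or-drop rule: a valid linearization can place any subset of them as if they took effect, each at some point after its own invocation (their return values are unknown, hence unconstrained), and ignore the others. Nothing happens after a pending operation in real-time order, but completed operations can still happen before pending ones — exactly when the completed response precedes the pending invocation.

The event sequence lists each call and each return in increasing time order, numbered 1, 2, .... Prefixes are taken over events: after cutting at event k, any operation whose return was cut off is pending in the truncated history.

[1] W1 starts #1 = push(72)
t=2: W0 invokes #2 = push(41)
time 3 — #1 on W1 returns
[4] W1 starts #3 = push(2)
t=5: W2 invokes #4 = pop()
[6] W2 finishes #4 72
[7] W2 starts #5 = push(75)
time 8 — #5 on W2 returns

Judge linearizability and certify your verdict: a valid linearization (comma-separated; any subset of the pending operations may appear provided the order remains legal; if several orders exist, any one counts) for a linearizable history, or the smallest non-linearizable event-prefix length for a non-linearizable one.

after step 1 (#1 push(72)): stack <72>
after step 2 (#4 pop() → 72): stack <>
after step 3 (#2 push(41) (pending, included)): stack <41>
after step 4 (#3 push(2) (pending, included)): stack <41,2>
after step 5 (#5 push(75)): stack <41,2,75>

linearizable — witness: #1, #4, #2, #3, #5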